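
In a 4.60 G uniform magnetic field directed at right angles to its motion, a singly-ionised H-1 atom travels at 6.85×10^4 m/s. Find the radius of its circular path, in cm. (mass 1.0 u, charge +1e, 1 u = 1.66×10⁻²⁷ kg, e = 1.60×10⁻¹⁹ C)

r ≈ 154 cm

The magnetic force provides the centripetal force: qvB = mv²/r, so r = mv/(qB).
r = (1.66×10^-27 kg)(6.85×10^4 m/s) / [(1×1.60×10^-19 C)(4.60×10^-4 T)] = 1.54 m.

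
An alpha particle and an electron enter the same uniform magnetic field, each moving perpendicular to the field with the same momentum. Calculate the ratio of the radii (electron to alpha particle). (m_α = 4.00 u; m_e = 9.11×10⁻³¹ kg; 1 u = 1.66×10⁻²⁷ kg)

ratio ≈ 2.00

r = p/(qB) ⇒ at equal p, r ∝ 1/q.
r_{electron}/r_{alpha particle} = 2.00.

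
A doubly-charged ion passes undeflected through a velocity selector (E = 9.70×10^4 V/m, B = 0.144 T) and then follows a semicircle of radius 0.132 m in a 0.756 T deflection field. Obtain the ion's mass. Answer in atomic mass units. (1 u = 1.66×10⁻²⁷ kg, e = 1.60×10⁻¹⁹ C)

m ≈ 28.6 u

v = E/B₁ = 6.74×10^5 m/s.
From r = mv/(qB₂), m = qB₂r/v = (2×1.60×10^-19)(0.756)(0.132) / (6.74×10^5) = 4.74×10^-26 kg.
In atomic mass units: m = 4.74×10^-26 / 1.66×10^-27 = 28.6 u.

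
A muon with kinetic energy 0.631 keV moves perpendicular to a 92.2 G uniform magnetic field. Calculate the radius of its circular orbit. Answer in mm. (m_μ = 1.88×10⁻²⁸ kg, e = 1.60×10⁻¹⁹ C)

r ≈ 132 mm

Convert the energy: K = 0.631 keV = 1.01×10^-16 J.
v = √(2K/m) = √(2·1.01×10^-16/1.88×10^-28) = 1.04×10^6 m/s.
r = mv/(qB) = (1.88×10^-28)(1.04×10^6) / [(1×1.60×10^-19)(9.22×10^-3)] = 0.132 m.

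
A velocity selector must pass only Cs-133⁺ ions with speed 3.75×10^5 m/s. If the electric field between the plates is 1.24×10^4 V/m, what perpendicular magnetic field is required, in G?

B ≈ 331 G

qE = qvB ⇒ B = E/v = (1.24×10^4) / (3.75×10^5) = 0.0331 T.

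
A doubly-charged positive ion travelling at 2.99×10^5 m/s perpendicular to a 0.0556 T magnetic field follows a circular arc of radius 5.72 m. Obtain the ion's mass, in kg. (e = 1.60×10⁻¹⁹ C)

m ≈ 3.40×10^-25 kg

qvB = mv²/r ⇒ m = qBr/v.
m = (2×1.60×10^-19)(0.0556)(5.72) / (2.99×10^5) = 3.40×10^-25 kg.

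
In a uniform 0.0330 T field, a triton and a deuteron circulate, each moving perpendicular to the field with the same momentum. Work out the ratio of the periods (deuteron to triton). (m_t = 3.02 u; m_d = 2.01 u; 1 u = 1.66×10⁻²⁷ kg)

ratio ≈ 0.666

T = 2πm/(qB) is independent of speed, so T₂/T₁ = (m₂/q₂)/(m₁/q₁).
T_{deuteron}/T_{triton} = (3.34×10^-27/1e) / (5.01×10^-27/1e) = 0.666.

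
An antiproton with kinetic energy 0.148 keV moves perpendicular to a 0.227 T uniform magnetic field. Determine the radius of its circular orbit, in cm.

Convert the energy: K = 0.148 keV = 2.37×10^-17 J.
v = √(2K/m) = √(2·2.37×10^-17/1.67×10^-27) = 1.68×10^5 m/s.
r = mv/(qB) = (1.67×10^-27)(1.68×10^5) / [(1×1.60×10^-19)(0.227)] = 7.74×10^-3 m.

r ≈ 0.774 cm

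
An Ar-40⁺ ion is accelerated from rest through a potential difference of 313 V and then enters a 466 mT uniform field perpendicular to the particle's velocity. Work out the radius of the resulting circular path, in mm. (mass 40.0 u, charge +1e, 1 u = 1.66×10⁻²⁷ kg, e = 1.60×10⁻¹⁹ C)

The kinetic energy gained is K = qV = (1×1.60×10^-19)(313) = 5.01×10^-17 J.
v = √(2K/m) = 3.88×10^4 m/s.
r = mv/(qB) = (6.64×10^-26)(3.88×10^4) / [(1×1.60×10^-19)(0.466)] = 0.0346 m.

r ≈ 34.6 mm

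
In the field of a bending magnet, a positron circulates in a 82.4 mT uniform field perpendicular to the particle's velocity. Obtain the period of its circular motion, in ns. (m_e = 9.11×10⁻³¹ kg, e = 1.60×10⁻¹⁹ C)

The cyclotron period is independent of speed: T = 2πm/(qB).
T = 2π(9.11×10^-31) / [(1×1.60×10^-19)(0.0824)] = 4.34×10^-10 s.

T ≈ 0.434 ns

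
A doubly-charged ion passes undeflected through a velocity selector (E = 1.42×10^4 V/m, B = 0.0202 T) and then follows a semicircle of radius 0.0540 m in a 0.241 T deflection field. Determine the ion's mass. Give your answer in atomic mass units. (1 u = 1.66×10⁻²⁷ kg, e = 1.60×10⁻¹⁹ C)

m ≈ 3.57 u

v = E/B₁ = 7.03×10^5 m/s.
From r = mv/(qB₂), m = qB₂r/v = (2×1.60×10^-19)(0.241)(0.0540) / (7.03×10^5) = 5.92×10^-27 kg.
In atomic mass units: m = 5.92×10^-27 / 1.66×10^-27 = 3.57 u.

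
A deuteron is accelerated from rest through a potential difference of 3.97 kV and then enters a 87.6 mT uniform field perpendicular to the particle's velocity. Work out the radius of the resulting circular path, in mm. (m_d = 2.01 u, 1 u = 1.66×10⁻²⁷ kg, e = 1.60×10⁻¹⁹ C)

r ≈ 147 mm

The kinetic energy gained is K = qV = (1×1.60×10^-19)(3970) = 6.35×10^-16 J.
v = √(2K/m) = 6.17×10^5 m/s.
r = mv/(qB) = (3.34×10^-27)(6.17×10^5) / [(1×1.60×10^-19)(0.0876)] = 0.147 m.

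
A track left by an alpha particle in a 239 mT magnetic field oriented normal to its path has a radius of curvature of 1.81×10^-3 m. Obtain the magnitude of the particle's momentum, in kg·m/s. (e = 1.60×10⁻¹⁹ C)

Since qvB = mv²/r, the momentum p = mv = qBr.
p = (2×1.60×10^-19)(0.239)(1.81×10^-3) = 1.38×10^-22 kg·m/s.

p ≈ 1.38×10^-22 kg·m/s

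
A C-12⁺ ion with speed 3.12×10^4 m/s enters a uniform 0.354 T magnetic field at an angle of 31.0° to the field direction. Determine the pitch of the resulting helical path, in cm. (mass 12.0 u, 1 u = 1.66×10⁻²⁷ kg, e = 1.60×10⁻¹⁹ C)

pitch ≈ 5.91 cm

The velocity component along B is v∥ = v cos31.0° = 2.67×10^4 m/s.
The cyclotron period T = 2πm/(qB) = 2.21×10^-6 s is set by m, q, B alone.
Pitch = v∥·T = (2.67×10^4)(2.21×10^-6) = 0.0591 m.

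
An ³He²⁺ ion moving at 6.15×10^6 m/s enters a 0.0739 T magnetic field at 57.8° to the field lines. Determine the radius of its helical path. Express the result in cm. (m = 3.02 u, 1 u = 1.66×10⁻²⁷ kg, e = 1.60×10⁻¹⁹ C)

Only the perpendicular component v⊥ = v sin57.8° = 5.20×10^6 m/s is bent by the field.
r = m v⊥ /(qB) = (5.01×10^-27)(5.20×10^6) / [(2×1.60×10^-19)(0.0739)] = 1.10 m.

r ≈ 110 cm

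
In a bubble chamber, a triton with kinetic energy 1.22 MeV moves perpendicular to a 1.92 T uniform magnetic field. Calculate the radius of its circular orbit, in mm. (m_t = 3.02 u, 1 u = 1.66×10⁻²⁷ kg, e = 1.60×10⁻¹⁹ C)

Convert the energy: K = 1.22 MeV = 1.95×10^-13 J.
v = √(2K/m) = √(2·1.95×10^-13/5.01×10^-27) = 8.82×10^6 m/s.
r = mv/(qB) = (5.01×10^-27)(8.82×10^6) / [(1×1.60×10^-19)(1.92)] = 0.144 m.

r ≈ 144 mm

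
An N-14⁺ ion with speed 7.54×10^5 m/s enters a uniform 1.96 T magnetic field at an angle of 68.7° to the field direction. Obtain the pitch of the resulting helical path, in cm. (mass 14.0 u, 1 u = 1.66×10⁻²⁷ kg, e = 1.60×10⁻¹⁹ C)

The velocity component along B is v∥ = v cos68.7° = 2.74×10^5 m/s.
The cyclotron period T = 2πm/(qB) = 4.66×10^-7 s is set by m, q, B alone.
Pitch = v∥·T = (2.74×10^5)(4.66×10^-7) = 0.128 m.

pitch ≈ 12.8 cm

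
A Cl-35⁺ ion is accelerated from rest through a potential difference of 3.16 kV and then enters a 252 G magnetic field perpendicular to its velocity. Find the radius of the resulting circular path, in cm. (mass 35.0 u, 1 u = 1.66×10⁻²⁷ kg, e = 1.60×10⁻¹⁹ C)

The kinetic energy gained is K = qV = (1×1.60×10^-19)(3160) = 5.06×10^-16 J.
v = √(2K/m) = 1.32×10^5 m/s.
r = mv/(qB) = (5.81×10^-26)(1.32×10^5) / [(1×1.60×10^-19)(0.0252)] = 1.90 m.

r ≈ 190 cm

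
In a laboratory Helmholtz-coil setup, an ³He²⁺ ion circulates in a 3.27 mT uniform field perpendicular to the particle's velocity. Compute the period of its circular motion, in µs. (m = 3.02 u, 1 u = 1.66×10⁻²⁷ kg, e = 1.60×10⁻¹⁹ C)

T ≈ 30.1 µs

The cyclotron period is independent of speed: T = 2πm/(qB).
T = 2π(5.01×10^-27) / [(2×1.60×10^-19)(3.27×10^-3)] = 3.01×10^-5 s.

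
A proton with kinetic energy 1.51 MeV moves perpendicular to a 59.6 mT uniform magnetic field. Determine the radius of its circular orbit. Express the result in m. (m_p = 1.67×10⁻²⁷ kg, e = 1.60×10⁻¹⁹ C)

r ≈ 2.98 m

Convert the energy: K = 1.51 MeV = 2.42×10^-13 J.
v = √(2K/m) = √(2·2.42×10^-13/1.67×10^-27) = 1.70×10^7 m/s.
r = mv/(qB) = (1.67×10^-27)(1.70×10^7) / [(1×1.60×10^-19)(0.0596)] = 2.98 m.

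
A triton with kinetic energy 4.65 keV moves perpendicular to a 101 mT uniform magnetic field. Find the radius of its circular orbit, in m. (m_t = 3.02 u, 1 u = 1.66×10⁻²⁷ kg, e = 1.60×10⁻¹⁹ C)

r ≈ 0.169 m

Convert the energy: K = 4.65 keV = 7.44×10^-16 J.
v = √(2K/m) = √(2·7.44×10^-16/5.01×10^-27) = 5.45×10^5 m/s.
r = mv/(qB) = (5.01×10^-27)(5.45×10^5) / [(1×1.60×10^-19)(0.101)] = 0.169 m.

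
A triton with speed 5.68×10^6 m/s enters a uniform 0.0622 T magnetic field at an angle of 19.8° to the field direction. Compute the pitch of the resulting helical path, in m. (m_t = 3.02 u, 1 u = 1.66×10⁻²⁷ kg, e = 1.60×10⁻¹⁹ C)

pitch ≈ 16.9 m

The velocity component along B is v∥ = v cos19.8° = 5.34×10^6 m/s.
The cyclotron period T = 2πm/(qB) = 3.17×10^-6 s is set by m, q, B alone.
Pitch = v∥·T = (5.34×10^6)(3.17×10^-6) = 16.9 m.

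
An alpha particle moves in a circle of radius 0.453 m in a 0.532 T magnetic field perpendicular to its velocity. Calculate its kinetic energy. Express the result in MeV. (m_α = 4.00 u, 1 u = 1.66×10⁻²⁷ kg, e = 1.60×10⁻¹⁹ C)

v = qBr/m = (2×1.60×10^-19)(0.532)(0.453) / (6.64×10^-27) = 1.16×10^7 m/s.
K = ½mv² = 0.5·(6.64×10^-27)·(1.16×10^7)² = 4.48×10^-13 J = 2.80 MeV.

K ≈ 2.80 MeV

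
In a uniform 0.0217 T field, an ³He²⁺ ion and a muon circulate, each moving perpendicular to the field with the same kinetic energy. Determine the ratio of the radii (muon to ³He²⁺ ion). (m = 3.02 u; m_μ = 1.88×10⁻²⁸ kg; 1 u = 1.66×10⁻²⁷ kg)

ratio ≈ 0.387

r = √(2mK)/(qB) ⇒ at equal K, r ∝ √m/q.
r_{muon}/r_{³He²⁺ ion} = 0.387.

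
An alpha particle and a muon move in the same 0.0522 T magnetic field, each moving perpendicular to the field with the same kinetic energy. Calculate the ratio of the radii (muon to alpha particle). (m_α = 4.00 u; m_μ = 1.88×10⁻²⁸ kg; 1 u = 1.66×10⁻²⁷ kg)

r = √(2mK)/(qB) ⇒ at equal K, r ∝ √m/q.
r_{muon}/r_{alpha particle} = 0.337.

ratio ≈ 0.337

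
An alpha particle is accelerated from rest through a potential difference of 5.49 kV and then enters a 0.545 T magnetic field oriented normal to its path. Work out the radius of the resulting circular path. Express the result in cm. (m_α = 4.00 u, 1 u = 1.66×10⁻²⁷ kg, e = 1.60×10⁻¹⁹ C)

r ≈ 2.77 cm

The kinetic energy gained is K = qV = (2×1.60×10^-19)(5490) = 1.76×10^-15 J.
v = √(2K/m) = 7.27×10^5 m/s.
r = mv/(qB) = (6.64×10^-27)(7.27×10^5) / [(2×1.60×10^-19)(0.545)] = 0.0277 m.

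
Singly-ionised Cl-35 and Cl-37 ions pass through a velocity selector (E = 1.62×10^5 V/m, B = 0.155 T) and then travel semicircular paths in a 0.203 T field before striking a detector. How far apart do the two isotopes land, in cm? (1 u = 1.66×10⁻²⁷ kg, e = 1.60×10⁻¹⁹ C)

Both emerge at v = E/B₁ = 1.05×10^6 m/s.
r = mv/(qB₂), so r₁ = 1.870 m and r₂ = 1.976 m, giving Δr = 0.107 m.
After a semicircle each ion lands a diameter 2r from the entry slit, so the separation is 2Δr = 0.214 m.

Δd ≈ 21.4 cm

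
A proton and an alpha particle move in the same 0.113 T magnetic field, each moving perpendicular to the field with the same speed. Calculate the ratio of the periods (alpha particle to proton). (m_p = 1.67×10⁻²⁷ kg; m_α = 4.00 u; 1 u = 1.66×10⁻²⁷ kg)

ratio ≈ 1.99

T = 2πm/(qB) is independent of speed, so T₂/T₁ = (m₂/q₂)/(m₁/q₁).
T_{alpha particle}/T_{proton} = (6.64×10^-27/2e) / (1.67×10^-27/1e) = 1.99.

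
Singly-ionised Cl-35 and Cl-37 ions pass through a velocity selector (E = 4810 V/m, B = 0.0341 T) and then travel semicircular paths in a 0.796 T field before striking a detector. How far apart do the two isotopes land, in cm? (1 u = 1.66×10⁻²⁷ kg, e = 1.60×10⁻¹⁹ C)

Δd ≈ 0.735 cm

Both emerge at v = E/B₁ = 1.41×10^5 m/s.
r = mv/(qB₂), so r₁ = 0.06435 m and r₂ = 0.06802 m, giving Δr = 3.68×10^-3 m.
After a semicircle each ion lands a diameter 2r from the entry slit, so the separation is 2Δr = 7.35×10^-3 m.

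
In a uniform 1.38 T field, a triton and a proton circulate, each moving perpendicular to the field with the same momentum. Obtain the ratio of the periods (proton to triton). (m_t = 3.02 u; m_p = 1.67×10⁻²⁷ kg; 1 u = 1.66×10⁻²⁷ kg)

T = 2πm/(qB) is independent of speed, so T₂/T₁ = (m₂/q₂)/(m₁/q₁).
T_{proton}/T_{triton} = (1.67×10^-27/1e) / (5.01×10^-27/1e) = 0.333.

ratio ≈ 0.333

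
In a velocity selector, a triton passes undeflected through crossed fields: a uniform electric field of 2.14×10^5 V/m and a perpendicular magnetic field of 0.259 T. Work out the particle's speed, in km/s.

For zero net force, qE = qvB, so v = E/B.
v = (2.14×10^5) / (0.259) = 8.26×10^5 m/s.

v ≈ 826 km/s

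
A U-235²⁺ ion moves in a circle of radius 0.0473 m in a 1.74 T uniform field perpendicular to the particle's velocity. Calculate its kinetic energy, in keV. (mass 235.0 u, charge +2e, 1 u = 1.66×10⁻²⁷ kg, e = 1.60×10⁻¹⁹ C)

K ≈ 5.56 keV

v = qBr/m = (2×1.60×10^-19)(1.74)(0.0473) / (3.90×10^-25) = 6.75×10^4 m/s.
K = ½mv² = 0.5·(3.90×10^-25)·(6.75×10^4)² = 8.89×10^-16 J = 5.56 keV.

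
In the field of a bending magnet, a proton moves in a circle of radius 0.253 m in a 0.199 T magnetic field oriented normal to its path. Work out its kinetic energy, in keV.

K ≈ 121 keV

v = qBr/m = (1×1.60×10^-19)(0.199)(0.253) / (1.67×10^-27) = 4.82×10^6 m/s.
K = ½mv² = 0.5·(1.67×10^-27)·(4.82×10^6)² = 1.94×10^-14 J = 121 keV.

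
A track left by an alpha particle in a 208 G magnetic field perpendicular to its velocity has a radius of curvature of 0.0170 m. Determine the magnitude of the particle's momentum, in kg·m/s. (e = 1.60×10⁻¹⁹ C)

Since qvB = mv²/r, the momentum p = mv = qBr.
p = (2×1.60×10^-19)(0.0208)(0.0170) = 1.13×10^-22 kg·m/s.

p ≈ 1.13×10^-22 kg·m/s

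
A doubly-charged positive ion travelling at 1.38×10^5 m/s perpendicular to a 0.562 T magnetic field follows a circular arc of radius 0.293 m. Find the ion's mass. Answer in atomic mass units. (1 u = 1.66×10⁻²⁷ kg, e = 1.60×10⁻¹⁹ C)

m ≈ 230 u

qvB = mv²/r ⇒ m = qBr/v.
m = (2×1.60×10^-19)(0.562)(0.293) / (1.38×10^5) = 3.82×10^-25 kg = 230 u.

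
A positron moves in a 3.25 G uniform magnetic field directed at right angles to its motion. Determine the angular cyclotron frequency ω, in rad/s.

ω ≈ 5.71×10^7 rad/s

ω = qB/m = (1×1.60×10^-19)(3.25×10^-4) / (9.11×10^-31) = 5.71×10^7 rad/s.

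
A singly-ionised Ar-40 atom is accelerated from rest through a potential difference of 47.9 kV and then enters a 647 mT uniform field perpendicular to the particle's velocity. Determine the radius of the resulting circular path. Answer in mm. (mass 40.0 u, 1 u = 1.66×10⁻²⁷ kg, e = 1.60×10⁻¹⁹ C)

r ≈ 308 mm

The kinetic energy gained is K = qV = (1×1.60×10^-19)(4.79×10^4) = 7.66×10^-15 J.
v = √(2K/m) = 4.80×10^5 m/s.
r = mv/(qB) = (6.64×10^-26)(4.80×10^5) / [(1×1.60×10^-19)(0.647)] = 0.308 m.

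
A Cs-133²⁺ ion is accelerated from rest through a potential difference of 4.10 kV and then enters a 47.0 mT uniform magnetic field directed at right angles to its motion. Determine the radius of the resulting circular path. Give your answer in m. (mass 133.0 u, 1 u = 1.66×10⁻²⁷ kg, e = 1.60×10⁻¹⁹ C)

The kinetic energy gained is K = qV = (2×1.60×10^-19)(4100) = 1.31×10^-15 J.
v = √(2K/m) = 1.09×10^5 m/s.
r = mv/(qB) = (2.21×10^-25)(1.09×10^5) / [(2×1.60×10^-19)(0.0470)] = 1.60 m.

r ≈ 1.60 m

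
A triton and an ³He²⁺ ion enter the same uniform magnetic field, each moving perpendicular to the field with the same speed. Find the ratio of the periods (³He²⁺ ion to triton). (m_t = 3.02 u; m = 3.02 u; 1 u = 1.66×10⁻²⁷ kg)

ratio ≈ 0.500

T = 2πm/(qB) is independent of speed, so T₂/T₁ = (m₂/q₂)/(m₁/q₁).
T_{³He²⁺ ion}/T_{triton} = (5.01×10^-27/2e) / (5.01×10^-27/1e) = 0.500.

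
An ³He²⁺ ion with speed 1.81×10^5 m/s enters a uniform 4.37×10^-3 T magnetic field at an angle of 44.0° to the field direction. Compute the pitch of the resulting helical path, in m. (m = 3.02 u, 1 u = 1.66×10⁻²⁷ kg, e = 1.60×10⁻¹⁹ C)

The velocity component along B is v∥ = v cos44.0° = 1.30×10^5 m/s.
The cyclotron period T = 2πm/(qB) = 2.25×10^-5 s is set by m, q, B alone.
Pitch = v∥·T = (1.30×10^5)(2.25×10^-5) = 2.93 m.

pitch ≈ 2.93 m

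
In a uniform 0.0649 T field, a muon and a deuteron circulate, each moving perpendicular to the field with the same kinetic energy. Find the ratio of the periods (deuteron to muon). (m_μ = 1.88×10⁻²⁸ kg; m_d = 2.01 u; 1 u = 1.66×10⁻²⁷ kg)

T = 2πm/(qB) is independent of speed, so T₂/T₁ = (m₂/q₂)/(m₁/q₁).
T_{deuteron}/T_{muon} = (3.34×10^-27/1e) / (1.88×10^-28/1e) = 17.7.

ratio ≈ 17.7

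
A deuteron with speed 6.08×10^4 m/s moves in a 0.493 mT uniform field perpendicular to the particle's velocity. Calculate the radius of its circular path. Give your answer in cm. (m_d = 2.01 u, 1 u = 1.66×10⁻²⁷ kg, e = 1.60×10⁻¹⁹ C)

r ≈ 257 cm

The magnetic force provides the centripetal force: qvB = mv²/r, so r = mv/(qB).
r = (3.34×10^-27 kg)(6.08×10^4 m/s) / [(1×1.60×10^-19 C)(4.93×10^-4 T)] = 2.57 m.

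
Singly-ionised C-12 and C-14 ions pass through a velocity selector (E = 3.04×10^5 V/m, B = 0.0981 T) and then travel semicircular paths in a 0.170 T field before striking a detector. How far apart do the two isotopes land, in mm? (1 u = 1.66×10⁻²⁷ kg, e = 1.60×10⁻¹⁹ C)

Δd ≈ 756 mm

Both emerge at v = E/B₁ = 3.10×10^6 m/s.
r = mv/(qB₂), so r₁ = 2.269 m and r₂ = 2.648 m, giving Δr = 0.378 m.
After a semicircle each ion lands a diameter 2r from the entry slit, so the separation is 2Δr = 0.756 m.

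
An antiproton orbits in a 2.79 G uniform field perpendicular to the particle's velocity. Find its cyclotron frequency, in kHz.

f ≈ 4.25 kHz

f = qB/(2πm) = (1×1.60×10^-19)(2.79×10^-4) / [2π(1.67×10^-27)] = 4250 Hz.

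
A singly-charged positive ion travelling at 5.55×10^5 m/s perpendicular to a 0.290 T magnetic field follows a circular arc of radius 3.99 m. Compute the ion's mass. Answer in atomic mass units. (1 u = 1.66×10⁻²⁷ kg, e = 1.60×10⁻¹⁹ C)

m ≈ 201 u

qvB = mv²/r ⇒ m = qBr/v.
m = (1×1.60×10^-19)(0.290)(3.99) / (5.55×10^5) = 3.34×10^-25 kg = 201 u.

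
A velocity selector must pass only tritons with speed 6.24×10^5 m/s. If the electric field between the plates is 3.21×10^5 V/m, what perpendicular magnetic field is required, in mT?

B ≈ 514 mT

qE = qvB ⇒ B = E/v = (3.21×10^5) / (6.24×10^5) = 0.514 T.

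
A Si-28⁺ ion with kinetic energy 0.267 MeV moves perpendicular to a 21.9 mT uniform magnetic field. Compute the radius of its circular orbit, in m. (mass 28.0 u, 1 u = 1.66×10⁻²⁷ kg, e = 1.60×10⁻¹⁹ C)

Convert the energy: K = 0.267 MeV = 4.27×10^-14 J.
v = √(2K/m) = √(2·4.27×10^-14/4.65×10^-26) = 1.36×10^6 m/s.
r = mv/(qB) = (4.65×10^-26)(1.36×10^6) / [(1×1.60×10^-19)(0.0219)] = 18.0 m.

r ≈ 18.0 m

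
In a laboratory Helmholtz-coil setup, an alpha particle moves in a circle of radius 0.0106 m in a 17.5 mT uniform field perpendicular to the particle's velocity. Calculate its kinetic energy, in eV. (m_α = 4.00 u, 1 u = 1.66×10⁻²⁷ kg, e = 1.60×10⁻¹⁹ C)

K ≈ 1.66 eV

v = qBr/m = (2×1.60×10^-19)(0.0175)(0.0106) / (6.64×10^-27) = 8940 m/s.
K = ½mv² = 0.5·(6.64×10^-27)·(8940)² = 2.65×10^-19 J = 1.66 eV.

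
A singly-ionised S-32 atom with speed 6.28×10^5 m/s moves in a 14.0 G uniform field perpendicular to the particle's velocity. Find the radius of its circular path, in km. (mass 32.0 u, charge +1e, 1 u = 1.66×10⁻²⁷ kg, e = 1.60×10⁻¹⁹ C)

The magnetic force provides the centripetal force: qvB = mv²/r, so r = mv/(qB).
r = (5.31×10^-26 kg)(6.28×10^5 m/s) / [(1×1.60×10^-19 C)(1.40×10^-3 T)] = 149 m.

r ≈ 0.149 km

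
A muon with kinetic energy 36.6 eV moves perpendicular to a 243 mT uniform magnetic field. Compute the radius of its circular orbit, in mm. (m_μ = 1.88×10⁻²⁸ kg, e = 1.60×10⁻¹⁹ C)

Convert the energy: K = 36.6 eV = 5.86×10^-18 J.
v = √(2K/m) = √(2·5.86×10^-18/1.88×10^-28) = 2.50×10^5 m/s.
r = mv/(qB) = (1.88×10^-28)(2.50×10^5) / [(1×1.60×10^-19)(0.243)] = 1.21×10^-3 m.

r ≈ 1.21 mm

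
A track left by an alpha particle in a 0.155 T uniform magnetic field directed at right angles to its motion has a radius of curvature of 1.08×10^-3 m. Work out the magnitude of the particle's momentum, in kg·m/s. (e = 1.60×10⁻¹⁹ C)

p ≈ 5.36×10^-23 kg·m/s

Since qvB = mv²/r, the momentum p = mv = qBr.
p = (2×1.60×10^-19)(0.155)(1.08×10^-3) = 5.36×10^-23 kg·m/s.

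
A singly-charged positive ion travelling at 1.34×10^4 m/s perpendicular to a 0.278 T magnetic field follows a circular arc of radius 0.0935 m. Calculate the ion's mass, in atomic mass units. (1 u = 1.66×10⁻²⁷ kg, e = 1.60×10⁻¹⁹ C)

m ≈ 187 u

qvB = mv²/r ⇒ m = qBr/v.
m = (1×1.60×10^-19)(0.278)(0.0935) / (1.34×10^4) = 3.10×10^-25 kg = 187 u.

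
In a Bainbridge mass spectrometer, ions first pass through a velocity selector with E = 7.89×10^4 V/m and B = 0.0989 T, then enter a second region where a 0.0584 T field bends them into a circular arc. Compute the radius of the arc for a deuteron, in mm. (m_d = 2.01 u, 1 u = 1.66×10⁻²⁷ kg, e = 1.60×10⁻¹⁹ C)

The selector passes v = E/B = 7.89×10^4/0.0989 = 7.98×10^5 m/s.
In the deflection region, r = mv/(qB₂) = (3.34×10^-27)(7.98×10^5) / [(1×1.60×10^-19)(0.0584)] = 0.285 m.

r ≈ 285 mm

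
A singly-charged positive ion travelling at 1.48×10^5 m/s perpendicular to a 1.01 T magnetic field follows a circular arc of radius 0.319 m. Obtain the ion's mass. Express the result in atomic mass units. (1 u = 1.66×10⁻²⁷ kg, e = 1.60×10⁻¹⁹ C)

qvB = mv²/r ⇒ m = qBr/v.
m = (1×1.60×10^-19)(1.01)(0.319) / (1.48×10^5) = 3.48×10^-25 kg = 210 u.

m ≈ 210 u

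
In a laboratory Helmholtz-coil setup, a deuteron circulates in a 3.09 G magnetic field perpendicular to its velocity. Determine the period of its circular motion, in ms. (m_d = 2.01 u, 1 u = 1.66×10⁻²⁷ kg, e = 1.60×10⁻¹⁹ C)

T ≈ 0.424 ms

The cyclotron period is independent of speed: T = 2πm/(qB).
T = 2π(3.34×10^-27) / [(1×1.60×10^-19)(3.09×10^-4)] = 4.24×10^-4 s.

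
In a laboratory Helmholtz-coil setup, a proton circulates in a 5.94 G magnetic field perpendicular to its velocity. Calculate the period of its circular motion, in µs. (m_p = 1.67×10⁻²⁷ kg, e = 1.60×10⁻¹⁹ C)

T ≈ 110 µs

The cyclotron period is independent of speed: T = 2πm/(qB).
T = 2π(1.67×10^-27) / [(1×1.60×10^-19)(5.94×10^-4)] = 1.10×10^-4 s.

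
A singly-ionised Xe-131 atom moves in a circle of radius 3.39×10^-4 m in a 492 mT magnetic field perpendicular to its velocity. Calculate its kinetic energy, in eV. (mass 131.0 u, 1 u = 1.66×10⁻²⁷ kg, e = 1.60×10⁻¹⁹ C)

K ≈ 0.0102 eV

v = qBr/m = (1×1.60×10^-19)(0.492)(3.39×10^-4) / (2.17×10^-25) = 123 m/s.
K = ½mv² = 0.5·(2.17×10^-25)·(123)² = 1.64×10^-21 J = 0.0102 eV.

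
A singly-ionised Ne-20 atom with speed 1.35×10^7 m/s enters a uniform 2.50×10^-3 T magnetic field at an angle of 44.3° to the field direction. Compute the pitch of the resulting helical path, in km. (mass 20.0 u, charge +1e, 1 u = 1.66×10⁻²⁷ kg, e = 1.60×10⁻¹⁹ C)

The velocity component along B is v∥ = v cos44.3° = 9.66×10^6 m/s.
The cyclotron period T = 2πm/(qB) = 5.22×10^-4 s is set by m, q, B alone.
Pitch = v∥·T = (9.66×10^6)(5.22×10^-4) = 5040 m.

pitch ≈ 5.04 km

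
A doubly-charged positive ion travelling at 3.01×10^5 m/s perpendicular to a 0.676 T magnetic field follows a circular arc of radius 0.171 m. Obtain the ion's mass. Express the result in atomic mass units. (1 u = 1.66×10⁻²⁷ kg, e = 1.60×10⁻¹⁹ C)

m ≈ 74.0 u

qvB = mv²/r ⇒ m = qBr/v.
m = (2×1.60×10^-19)(0.676)(0.171) / (3.01×10^5) = 1.23×10^-25 kg = 74.0 u.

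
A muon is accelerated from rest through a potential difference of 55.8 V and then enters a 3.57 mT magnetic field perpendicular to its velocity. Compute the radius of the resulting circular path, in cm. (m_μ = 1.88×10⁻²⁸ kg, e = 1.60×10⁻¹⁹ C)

r ≈ 10.1 cm

The kinetic energy gained is K = qV = (1×1.60×10^-19)(55.8) = 8.93×10^-18 J.
v = √(2K/m) = 3.08×10^5 m/s.
r = mv/(qB) = (1.88×10^-28)(3.08×10^5) / [(1×1.60×10^-19)(3.57×10^-3)] = 0.101 m.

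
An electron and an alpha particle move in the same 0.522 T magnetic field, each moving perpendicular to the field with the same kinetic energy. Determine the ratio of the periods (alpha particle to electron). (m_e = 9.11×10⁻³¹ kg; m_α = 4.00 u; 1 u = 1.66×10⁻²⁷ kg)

ratio ≈ 3640

T = 2πm/(qB) is independent of speed, so T₂/T₁ = (m₂/q₂)/(m₁/q₁).
T_{alpha particle}/T_{electron} = (6.64×10^-27/2e) / (9.11×10^-31/1e) = 3640.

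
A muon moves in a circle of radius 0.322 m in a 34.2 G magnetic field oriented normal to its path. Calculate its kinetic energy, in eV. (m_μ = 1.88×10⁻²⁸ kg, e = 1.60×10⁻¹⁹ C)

v = qBr/m = (1×1.60×10^-19)(3.42×10^-3)(0.322) / (1.88×10^-28) = 9.37×10^5 m/s.
K = ½mv² = 0.5·(1.88×10^-28)·(9.37×10^5)² = 8.26×10^-17 J = 516 eV.

K ≈ 516 eV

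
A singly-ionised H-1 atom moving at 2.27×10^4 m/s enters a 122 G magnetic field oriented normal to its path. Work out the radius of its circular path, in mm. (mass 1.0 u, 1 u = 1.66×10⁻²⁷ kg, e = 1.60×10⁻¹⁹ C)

The magnetic force provides the centripetal force: qvB = mv²/r, so r = mv/(qB).
r = (1.66×10^-27 kg)(2.27×10^4 m/s) / [(1×1.60×10^-19 C)(0.0122 T)] = 0.0193 m.

r ≈ 19.3 mm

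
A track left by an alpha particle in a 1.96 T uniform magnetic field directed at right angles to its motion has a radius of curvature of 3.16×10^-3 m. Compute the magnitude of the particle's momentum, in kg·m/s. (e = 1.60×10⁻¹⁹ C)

p ≈ 1.98×10^-21 kg·m/s

Since qvB = mv²/r, the momentum p = mv = qBr.
p = (2×1.60×10^-19)(1.96)(3.16×10^-3) = 1.98×10^-21 kg·m/s.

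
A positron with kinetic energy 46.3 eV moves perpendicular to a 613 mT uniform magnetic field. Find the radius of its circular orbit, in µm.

Convert the energy: K = 46.3 eV = 7.41×10^-18 J.
v = √(2K/m) = √(2·7.41×10^-18/9.11×10^-31) = 4.03×10^6 m/s.
r = mv/(qB) = (9.11×10^-31)(4.03×10^6) / [(1×1.60×10^-19)(0.613)] = 3.75×10^-5 m.

r ≈ 37.5 µm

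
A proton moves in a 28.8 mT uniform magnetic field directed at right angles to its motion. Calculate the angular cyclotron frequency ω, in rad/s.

ω ≈ 2.76×10^6 rad/s

ω = qB/m = (1×1.60×10^-19)(0.0288) / (1.67×10^-27) = 2.76×10^6 rad/s.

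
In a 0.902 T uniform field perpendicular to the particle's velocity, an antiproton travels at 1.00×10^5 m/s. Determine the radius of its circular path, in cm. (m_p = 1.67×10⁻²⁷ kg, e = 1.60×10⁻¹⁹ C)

r ≈ 0.116 cm

The magnetic force provides the centripetal force: qvB = mv²/r, so r = mv/(qB).
r = (1.67×10^-27 kg)(1.00×10^5 m/s) / [(1×1.60×10^-19 C)(0.902 T)] = 1.16×10^-3 m.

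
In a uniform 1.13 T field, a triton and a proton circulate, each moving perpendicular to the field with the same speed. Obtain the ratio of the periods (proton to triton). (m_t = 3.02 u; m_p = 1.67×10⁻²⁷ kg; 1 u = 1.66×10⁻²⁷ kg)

T = 2πm/(qB) is independent of speed, so T₂/T₁ = (m₂/q₂)/(m₁/q₁).
T_{proton}/T_{triton} = (1.67×10^-27/1e) / (5.01×10^-27/1e) = 0.333.

ratio ≈ 0.333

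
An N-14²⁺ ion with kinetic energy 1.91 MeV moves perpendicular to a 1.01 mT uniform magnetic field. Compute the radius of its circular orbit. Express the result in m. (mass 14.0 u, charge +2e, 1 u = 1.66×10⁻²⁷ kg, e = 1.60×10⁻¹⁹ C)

Convert the energy: K = 1.91 MeV = 3.06×10^-13 J.
v = √(2K/m) = √(2·3.06×10^-13/2.32×10^-26) = 5.13×10^6 m/s.
r = mv/(qB) = (2.32×10^-26)(5.13×10^6) / [(2×1.60×10^-19)(1.01×10^-3)] = 369 m.

r ≈ 369 m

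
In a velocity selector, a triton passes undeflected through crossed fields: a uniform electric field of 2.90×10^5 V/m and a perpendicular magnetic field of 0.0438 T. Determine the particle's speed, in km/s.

For zero net force, qE = qvB, so v = E/B.
v = (2.90×10^5) / (0.0438) = 6.62×10^6 m/s.

v ≈ 6620 km/s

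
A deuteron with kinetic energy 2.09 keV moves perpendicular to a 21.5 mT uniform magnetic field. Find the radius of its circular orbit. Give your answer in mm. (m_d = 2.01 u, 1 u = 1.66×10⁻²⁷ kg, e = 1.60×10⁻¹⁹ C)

Convert the energy: K = 2.09 keV = 3.34×10^-16 J.
v = √(2K/m) = √(2·3.34×10^-16/3.34×10^-27) = 4.48×10^5 m/s.
r = mv/(qB) = (3.34×10^-27)(4.48×10^5) / [(1×1.60×10^-19)(0.0215)] = 0.434 m.

r ≈ 434 mm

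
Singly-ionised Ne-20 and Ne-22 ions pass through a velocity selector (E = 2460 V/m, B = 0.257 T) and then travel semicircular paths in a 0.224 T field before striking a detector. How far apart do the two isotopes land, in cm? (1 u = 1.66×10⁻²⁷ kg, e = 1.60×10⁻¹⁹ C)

Δd ≈ 0.177 cm

Both emerge at v = E/B₁ = 9570 m/s.
r = mv/(qB₂), so r₁ = 8.867×10^-3 m and r₂ = 9.754×10^-3 m, giving Δr = 8.87×10^-4 m.
After a semicircle each ion lands a diameter 2r from the entry slit, so the separation is 2Δr = 1.77×10^-3 m.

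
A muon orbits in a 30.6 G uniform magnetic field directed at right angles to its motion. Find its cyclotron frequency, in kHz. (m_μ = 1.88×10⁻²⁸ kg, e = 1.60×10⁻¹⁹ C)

f ≈ 414 kHz

f = qB/(2πm) = (1×1.60×10^-19)(3.06×10^-3) / [2π(1.88×10^-28)] = 4.14×10^5 Hz.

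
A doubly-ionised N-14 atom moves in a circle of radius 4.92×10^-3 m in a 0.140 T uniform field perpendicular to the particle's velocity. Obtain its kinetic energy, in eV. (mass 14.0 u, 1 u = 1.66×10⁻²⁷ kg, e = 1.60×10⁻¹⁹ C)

K ≈ 6.53 eV

v = qBr/m = (2×1.60×10^-19)(0.140)(4.92×10^-3) / (2.32×10^-26) = 9480 m/s.
K = ½mv² = 0.5·(2.32×10^-26)·(9480)² = 1.05×10^-18 J = 6.53 eV.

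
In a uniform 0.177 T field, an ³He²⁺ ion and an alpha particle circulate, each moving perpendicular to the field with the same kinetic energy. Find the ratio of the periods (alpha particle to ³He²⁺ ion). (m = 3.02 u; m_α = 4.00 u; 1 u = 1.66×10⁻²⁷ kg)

T = 2πm/(qB) is independent of speed, so T₂/T₁ = (m₂/q₂)/(m₁/q₁).
T_{alpha particle}/T_{³He²⁺ ion} = (6.64×10^-27/2e) / (5.01×10^-27/2e) = 1.32.

ratio ≈ 1.32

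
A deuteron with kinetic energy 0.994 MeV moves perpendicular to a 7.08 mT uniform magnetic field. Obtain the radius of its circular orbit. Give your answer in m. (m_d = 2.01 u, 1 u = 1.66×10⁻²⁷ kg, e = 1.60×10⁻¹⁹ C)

Convert the energy: K = 0.994 MeV = 1.59×10^-13 J.
v = √(2K/m) = √(2·1.59×10^-13/3.34×10^-27) = 9.76×10^6 m/s.
r = mv/(qB) = (3.34×10^-27)(9.76×10^6) / [(1×1.60×10^-19)(7.08×10^-3)] = 28.8 m.

r ≈ 28.8 m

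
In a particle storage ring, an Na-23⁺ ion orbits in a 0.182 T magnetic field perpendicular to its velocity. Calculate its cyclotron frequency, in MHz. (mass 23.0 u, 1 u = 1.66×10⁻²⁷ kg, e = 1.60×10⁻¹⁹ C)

f ≈ 0.121 MHz

f = qB/(2πm) = (1×1.60×10^-19)(0.182) / [2π(3.82×10^-26)] = 1.21×10^5 Hz.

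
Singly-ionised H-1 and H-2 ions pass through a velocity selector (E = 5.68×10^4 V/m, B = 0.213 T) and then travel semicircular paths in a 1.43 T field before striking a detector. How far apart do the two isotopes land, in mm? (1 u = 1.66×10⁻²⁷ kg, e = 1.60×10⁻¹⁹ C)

Both emerge at v = E/B₁ = 2.67×10^5 m/s.
r = mv/(qB₂), so r₁ = 1.93×10^-3 m and r₂ = 3.87×10^-3 m, giving Δr = 1.93×10^-3 m.
After a semicircle each ion lands a diameter 2r from the entry slit, so the separation is 2Δr = 3.87×10^-3 m.

Δd ≈ 3.87 mm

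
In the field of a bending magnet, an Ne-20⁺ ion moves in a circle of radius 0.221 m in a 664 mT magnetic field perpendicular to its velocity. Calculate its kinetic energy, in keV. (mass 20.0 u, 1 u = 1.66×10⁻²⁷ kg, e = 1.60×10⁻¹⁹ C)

v = qBr/m = (1×1.60×10^-19)(0.664)(0.221) / (3.32×10^-26) = 7.07×10^5 m/s.
K = ½mv² = 0.5·(3.32×10^-26)·(7.07×10^5)² = 8.30×10^-15 J = 51.9 keV.

K ≈ 51.9 keV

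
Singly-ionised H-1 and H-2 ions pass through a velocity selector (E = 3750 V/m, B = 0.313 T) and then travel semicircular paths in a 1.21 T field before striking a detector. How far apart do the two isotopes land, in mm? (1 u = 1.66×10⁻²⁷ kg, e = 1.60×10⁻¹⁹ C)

Both emerge at v = E/B₁ = 1.20×10^4 m/s.
r = mv/(qB₂), so r₁ = 1.03×10^-4 m and r₂ = 2.05×10^-4 m, giving Δr = 1.03×10^-4 m.
After a semicircle each ion lands a diameter 2r from the entry slit, so the separation is 2Δr = 2.05×10^-4 m.

Δd ≈ 0.205 mm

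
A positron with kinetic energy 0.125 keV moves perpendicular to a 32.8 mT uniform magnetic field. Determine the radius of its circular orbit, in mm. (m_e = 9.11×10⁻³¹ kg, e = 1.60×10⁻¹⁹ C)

r ≈ 1.15 mm

Convert the energy: K = 0.125 keV = 2.00×10^-17 J.
v = √(2K/m) = √(2·2.00×10^-17/9.11×10^-31) = 6.63×10^6 m/s.
r = mv/(qB) = (9.11×10^-31)(6.63×10^6) / [(1×1.60×10^-19)(0.0328)] = 1.15×10^-3 m.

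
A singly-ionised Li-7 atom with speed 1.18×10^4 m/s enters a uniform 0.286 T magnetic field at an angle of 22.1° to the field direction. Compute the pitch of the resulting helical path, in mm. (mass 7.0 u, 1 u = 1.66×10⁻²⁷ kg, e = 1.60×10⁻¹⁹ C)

The velocity component along B is v∥ = v cos22.1° = 1.09×10^4 m/s.
The cyclotron period T = 2πm/(qB) = 1.60×10^-6 s is set by m, q, B alone.
Pitch = v∥·T = (1.09×10^4)(1.60×10^-6) = 0.0174 m.

pitch ≈ 17.4 mm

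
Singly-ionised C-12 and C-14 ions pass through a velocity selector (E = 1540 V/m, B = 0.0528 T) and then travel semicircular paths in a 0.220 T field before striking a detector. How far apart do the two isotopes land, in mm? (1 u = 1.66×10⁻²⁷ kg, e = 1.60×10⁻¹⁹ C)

Both emerge at v = E/B₁ = 2.92×10^4 m/s.
r = mv/(qB₂), so r₁ = 0.01651 m and r₂ = 0.01926 m, giving Δr = 2.75×10^-3 m.
After a semicircle each ion lands a diameter 2r from the entry slit, so the separation is 2Δr = 5.50×10^-3 m.

Δd ≈ 5.50 mm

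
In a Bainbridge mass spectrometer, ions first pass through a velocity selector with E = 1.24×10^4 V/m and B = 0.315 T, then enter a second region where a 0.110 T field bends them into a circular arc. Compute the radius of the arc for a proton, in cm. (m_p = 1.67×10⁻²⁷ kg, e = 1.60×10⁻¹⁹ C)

The selector passes v = E/B = 1.24×10^4/0.315 = 3.94×10^4 m/s.
In the deflection region, r = mv/(qB₂) = (1.67×10^-27)(3.94×10^4) / [(1×1.60×10^-19)(0.110)] = 3.74×10^-3 m.

r ≈ 0.374 cm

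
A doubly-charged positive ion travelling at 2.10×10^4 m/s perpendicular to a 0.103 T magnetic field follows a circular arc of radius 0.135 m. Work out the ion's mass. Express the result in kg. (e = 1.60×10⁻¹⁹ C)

m ≈ 2.12×10^-25 kg

qvB = mv²/r ⇒ m = qBr/v.
m = (2×1.60×10^-19)(0.103)(0.135) / (2.10×10^4) = 2.12×10^-25 kg.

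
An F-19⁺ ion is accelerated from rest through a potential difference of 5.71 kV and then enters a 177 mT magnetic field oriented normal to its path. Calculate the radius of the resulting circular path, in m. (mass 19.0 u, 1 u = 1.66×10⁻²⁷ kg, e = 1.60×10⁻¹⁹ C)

The kinetic energy gained is K = qV = (1×1.60×10^-19)(5710) = 9.14×10^-16 J.
v = √(2K/m) = 2.41×10^5 m/s.
r = mv/(qB) = (3.15×10^-26)(2.41×10^5) / [(1×1.60×10^-19)(0.177)] = 0.268 m.

r ≈ 0.268 m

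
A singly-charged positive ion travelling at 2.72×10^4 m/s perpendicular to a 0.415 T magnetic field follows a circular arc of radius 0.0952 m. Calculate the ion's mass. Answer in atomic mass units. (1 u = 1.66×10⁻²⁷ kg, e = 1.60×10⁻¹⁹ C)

qvB = mv²/r ⇒ m = qBr/v.
m = (1×1.60×10^-19)(0.415)(0.0952) / (2.72×10^4) = 2.32×10^-25 kg = 140 u.

m ≈ 140 u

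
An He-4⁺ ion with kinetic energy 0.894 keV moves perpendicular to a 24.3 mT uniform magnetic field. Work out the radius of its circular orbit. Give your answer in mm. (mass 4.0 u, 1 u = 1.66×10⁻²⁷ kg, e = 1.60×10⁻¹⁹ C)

Convert the energy: K = 0.894 keV = 1.43×10^-16 J.
v = √(2K/m) = √(2·1.43×10^-16/6.64×10^-27) = 2.08×10^5 m/s.
r = mv/(qB) = (6.64×10^-27)(2.08×10^5) / [(1×1.60×10^-19)(0.0243)] = 0.354 m.

r ≈ 354 mm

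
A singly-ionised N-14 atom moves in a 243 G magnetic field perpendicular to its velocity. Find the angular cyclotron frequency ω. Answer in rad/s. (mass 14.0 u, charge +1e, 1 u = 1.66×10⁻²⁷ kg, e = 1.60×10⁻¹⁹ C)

ω ≈ 1.67×10^5 rad/s

ω = qB/m = (1×1.60×10^-19)(0.0243) / (2.32×10^-26) = 1.67×10^5 rad/s.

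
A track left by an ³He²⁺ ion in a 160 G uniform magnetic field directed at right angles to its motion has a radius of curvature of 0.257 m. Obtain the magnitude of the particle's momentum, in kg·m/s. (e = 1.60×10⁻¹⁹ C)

p ≈ 1.32×10^-21 kg·m/s

Since qvB = mv²/r, the momentum p = mv = qBr.
p = (2×1.60×10^-19)(0.0160)(0.257) = 1.32×10^-21 kg·m/s.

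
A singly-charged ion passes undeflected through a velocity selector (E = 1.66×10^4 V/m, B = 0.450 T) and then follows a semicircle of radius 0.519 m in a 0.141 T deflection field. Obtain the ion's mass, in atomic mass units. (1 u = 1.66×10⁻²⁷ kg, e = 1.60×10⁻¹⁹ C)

v = E/B₁ = 3.69×10^4 m/s.
From r = mv/(qB₂), m = qB₂r/v = (1×1.60×10^-19)(0.141)(0.519) / (3.69×10^4) = 3.17×10^-25 kg.
In atomic mass units: m = 3.17×10^-25 / 1.66×10^-27 = 191 u.

m ≈ 191 u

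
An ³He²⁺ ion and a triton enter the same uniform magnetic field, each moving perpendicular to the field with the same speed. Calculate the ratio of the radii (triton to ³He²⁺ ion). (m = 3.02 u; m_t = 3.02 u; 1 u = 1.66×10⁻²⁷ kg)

ratio ≈ 2.00

r = mv/(qB) ⇒ at equal v, r ∝ m/q.
r_{triton}/r_{³He²⁺ ion} = 2.00.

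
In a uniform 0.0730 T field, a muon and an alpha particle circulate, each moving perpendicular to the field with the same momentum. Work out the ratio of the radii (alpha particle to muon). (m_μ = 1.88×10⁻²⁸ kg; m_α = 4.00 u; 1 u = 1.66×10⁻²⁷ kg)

r = p/(qB) ⇒ at equal p, r ∝ 1/q.
r_{alpha particle}/r_{muon} = 0.500.

ratio ≈ 0.500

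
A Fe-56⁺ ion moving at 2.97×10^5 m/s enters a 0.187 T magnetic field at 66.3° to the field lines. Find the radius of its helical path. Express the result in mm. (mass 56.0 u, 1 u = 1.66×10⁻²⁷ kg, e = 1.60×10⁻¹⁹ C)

r ≈ 845 mm

Only the perpendicular component v⊥ = v sin66.3° = 2.72×10^5 m/s is bent by the field.
r = m v⊥ /(qB) = (9.30×10^-26)(2.72×10^5) / [(1×1.60×10^-19)(0.187)] = 0.845 m.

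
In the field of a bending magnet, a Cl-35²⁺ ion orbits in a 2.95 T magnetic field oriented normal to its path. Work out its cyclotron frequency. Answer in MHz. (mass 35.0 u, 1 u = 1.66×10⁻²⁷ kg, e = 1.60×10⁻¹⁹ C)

f = qB/(2πm) = (2×1.60×10^-19)(2.95) / [2π(5.81×10^-26)] = 2.59×10^6 Hz.

f ≈ 2.59 MHz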